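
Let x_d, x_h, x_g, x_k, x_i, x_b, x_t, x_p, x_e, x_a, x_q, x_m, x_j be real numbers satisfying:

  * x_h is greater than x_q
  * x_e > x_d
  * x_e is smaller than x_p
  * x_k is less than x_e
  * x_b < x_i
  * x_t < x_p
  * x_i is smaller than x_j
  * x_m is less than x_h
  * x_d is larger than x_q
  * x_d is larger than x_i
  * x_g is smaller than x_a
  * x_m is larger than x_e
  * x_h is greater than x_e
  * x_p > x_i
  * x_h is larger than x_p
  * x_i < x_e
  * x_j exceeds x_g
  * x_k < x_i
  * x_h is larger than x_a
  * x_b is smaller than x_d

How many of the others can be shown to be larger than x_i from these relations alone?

6

The elements the relations force above x_i are x_d, x_e, x_p, x_m, x_j, x_h — no chain reaches any other.
That is 6.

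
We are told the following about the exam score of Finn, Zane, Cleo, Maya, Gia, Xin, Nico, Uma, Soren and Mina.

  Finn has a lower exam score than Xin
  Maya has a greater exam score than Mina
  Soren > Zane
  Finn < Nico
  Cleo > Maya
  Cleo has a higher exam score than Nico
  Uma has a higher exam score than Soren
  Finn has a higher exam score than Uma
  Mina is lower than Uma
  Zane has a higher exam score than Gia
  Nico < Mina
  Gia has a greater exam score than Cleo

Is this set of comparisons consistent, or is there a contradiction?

inconsistent

We have Finn < Nico stated directly, yet also Nico < Mina < Maya < Cleo < Gia < Zane < Soren < Uma < Finn by chaining the others — so Nico < Finn. Contradiction.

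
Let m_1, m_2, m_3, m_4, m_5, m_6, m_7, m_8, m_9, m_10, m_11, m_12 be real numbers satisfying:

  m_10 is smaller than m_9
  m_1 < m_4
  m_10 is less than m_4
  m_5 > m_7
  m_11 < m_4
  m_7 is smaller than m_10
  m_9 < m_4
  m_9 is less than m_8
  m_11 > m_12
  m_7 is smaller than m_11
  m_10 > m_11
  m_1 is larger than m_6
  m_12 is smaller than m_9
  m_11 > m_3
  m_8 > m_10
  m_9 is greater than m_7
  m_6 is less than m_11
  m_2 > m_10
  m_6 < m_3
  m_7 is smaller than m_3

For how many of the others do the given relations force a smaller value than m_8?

7

The elements the relations force below m_8 are m_6, m_7, m_3, m_12, m_11, m_10, m_9 — no chain reaches any other.
That is 7.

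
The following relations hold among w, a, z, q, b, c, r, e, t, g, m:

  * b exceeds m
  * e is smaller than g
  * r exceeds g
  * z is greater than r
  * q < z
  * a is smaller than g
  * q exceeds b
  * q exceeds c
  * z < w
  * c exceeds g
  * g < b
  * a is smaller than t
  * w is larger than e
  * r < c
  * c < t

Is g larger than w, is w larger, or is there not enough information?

w

g < r and r < c give g < c.
Then c < q extends the chain to q.
Then q < z extends the chain to z.
Then z < w extends the chain to w.
So w is larger.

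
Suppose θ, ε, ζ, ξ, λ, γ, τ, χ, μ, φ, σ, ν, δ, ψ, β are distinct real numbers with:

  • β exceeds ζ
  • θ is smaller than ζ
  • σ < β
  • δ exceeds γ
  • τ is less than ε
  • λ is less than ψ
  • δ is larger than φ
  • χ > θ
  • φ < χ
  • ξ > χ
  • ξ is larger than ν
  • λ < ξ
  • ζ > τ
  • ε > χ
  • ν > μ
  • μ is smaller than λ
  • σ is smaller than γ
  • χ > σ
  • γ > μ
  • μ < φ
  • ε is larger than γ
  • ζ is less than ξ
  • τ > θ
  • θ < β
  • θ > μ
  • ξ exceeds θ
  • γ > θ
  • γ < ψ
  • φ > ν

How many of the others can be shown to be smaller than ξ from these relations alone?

9

The elements the relations force below ξ are μ, σ, ν, φ, θ, λ, τ, χ, ζ — no chain reaches any other.
That is 9.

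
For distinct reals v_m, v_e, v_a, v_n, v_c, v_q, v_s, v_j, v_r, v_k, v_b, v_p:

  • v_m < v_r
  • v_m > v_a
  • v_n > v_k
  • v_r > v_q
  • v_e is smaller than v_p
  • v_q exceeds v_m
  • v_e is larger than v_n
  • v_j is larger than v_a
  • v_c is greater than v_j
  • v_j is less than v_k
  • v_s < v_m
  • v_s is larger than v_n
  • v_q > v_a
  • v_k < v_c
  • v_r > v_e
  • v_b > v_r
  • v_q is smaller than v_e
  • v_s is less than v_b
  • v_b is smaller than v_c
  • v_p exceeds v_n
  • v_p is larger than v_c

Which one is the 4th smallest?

The consecutive relations fix a unique order: v_a < v_j < v_k < v_n < v_s < v_m < v_q < v_e < v_r < v_b < v_c < v_p.
The 4th smallest is v_n.

v_n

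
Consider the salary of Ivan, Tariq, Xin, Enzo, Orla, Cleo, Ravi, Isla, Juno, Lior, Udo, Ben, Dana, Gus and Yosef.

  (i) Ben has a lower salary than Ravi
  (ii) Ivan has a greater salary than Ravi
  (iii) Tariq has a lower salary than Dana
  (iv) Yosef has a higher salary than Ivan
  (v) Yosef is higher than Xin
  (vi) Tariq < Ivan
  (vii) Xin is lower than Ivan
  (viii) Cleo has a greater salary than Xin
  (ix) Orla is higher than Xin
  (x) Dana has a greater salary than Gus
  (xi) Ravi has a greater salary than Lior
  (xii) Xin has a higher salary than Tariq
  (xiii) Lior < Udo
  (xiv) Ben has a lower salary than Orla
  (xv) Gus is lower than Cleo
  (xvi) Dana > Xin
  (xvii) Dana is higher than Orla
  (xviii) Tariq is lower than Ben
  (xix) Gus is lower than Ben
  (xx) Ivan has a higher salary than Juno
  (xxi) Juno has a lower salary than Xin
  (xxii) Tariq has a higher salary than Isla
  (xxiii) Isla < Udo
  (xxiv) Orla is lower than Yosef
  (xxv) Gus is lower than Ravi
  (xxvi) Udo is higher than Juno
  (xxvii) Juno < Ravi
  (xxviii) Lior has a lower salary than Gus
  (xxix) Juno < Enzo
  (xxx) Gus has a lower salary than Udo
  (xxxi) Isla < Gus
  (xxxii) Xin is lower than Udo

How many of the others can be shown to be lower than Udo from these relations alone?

From Udo the given relations immediately reach Juno, Lior, Isla, Gus, Xin.
From those, Tariq — 6 in total.
No other element is forced below Udo by the given relations, so the count is 6.

6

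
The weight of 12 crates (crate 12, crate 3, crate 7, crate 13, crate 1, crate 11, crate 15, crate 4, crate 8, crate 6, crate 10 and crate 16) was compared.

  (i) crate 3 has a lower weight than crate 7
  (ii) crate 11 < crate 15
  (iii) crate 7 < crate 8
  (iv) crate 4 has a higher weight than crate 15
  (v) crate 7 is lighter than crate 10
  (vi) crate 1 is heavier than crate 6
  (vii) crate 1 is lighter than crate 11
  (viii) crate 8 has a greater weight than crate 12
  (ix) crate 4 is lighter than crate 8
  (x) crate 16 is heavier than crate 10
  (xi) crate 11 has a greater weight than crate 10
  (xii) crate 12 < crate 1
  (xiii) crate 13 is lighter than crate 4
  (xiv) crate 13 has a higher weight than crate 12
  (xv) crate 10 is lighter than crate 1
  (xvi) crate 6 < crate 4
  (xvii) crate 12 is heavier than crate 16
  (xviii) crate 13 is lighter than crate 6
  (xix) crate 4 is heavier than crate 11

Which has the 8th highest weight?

Piecing the relations together gives one ordering: crate 3 < crate 7 < crate 10 < crate 16 < crate 12 < crate 13 < crate 6 < crate 1 < crate 11 < crate 15 < crate 4 < crate 8.
Counting 8 from the largest end gives crate 12.

crate 12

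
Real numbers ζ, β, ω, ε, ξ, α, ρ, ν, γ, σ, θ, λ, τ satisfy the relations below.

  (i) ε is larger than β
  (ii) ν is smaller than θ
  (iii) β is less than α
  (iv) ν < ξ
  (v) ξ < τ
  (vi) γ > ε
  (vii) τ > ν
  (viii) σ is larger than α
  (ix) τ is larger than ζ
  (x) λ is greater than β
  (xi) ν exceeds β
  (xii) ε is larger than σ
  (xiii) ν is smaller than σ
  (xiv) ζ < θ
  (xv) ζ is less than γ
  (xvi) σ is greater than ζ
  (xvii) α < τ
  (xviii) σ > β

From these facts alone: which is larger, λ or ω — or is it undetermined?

undetermined

Following every chain through ω: nothing is chained to ω.
λ is not reached, and no chain runs the other way from λ to ω.
So the given relations leave the order of ω and λ undetermined.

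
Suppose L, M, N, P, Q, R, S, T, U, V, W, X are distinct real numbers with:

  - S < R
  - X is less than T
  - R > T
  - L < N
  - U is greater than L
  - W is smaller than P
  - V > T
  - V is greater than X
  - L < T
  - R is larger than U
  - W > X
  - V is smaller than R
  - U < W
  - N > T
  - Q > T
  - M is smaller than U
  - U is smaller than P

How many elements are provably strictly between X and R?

Chaining upward from X reaches: T, N, V, Q, W, P.
Chaining downward from R reaches: L, M, U, S, T, V.
Strictly between X and R are those in both lists: T, V — 2 elements.

2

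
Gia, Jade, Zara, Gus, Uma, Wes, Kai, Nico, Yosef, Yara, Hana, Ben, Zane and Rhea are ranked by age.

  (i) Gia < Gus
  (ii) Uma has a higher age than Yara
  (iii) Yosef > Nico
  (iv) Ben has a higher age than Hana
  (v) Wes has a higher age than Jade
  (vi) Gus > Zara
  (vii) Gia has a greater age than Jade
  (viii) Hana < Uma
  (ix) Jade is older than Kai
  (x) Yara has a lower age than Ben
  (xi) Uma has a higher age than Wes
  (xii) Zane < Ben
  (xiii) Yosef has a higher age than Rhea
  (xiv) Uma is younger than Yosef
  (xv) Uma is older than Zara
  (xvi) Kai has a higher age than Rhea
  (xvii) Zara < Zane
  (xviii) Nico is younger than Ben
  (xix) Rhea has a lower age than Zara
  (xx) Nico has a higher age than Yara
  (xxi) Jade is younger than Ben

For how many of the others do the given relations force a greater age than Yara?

Directly above Yara: Uma, Nico, Ben.
One step further: Yosef (4 so far).
No other element is forced above Yara by the given relations, so the count is 4.

4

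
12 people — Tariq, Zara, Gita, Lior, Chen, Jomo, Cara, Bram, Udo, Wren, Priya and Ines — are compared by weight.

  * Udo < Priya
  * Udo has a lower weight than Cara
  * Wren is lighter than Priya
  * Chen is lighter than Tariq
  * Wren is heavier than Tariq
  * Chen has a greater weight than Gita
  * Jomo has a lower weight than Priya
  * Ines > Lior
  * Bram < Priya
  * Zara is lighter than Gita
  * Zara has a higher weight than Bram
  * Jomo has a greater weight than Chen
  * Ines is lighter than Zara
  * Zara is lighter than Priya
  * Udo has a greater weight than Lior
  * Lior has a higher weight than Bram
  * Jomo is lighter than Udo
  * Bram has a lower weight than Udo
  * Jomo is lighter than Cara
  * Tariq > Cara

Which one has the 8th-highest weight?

Gita

Piecing the relations together gives one ordering: Bram < Lior < Ines < Zara < Gita < Chen < Jomo < Udo < Cara < Tariq < Wren < Priya.
Counting 8 from the largest end gives Gita.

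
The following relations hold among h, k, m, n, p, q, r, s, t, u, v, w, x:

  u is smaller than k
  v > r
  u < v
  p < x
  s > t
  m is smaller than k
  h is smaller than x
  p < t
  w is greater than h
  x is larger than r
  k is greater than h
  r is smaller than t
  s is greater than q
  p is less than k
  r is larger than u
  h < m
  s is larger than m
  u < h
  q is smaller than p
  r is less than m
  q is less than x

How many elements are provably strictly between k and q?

1

The relations place q below k. An element lies strictly between them when it is forced above q and also forced below k.
Above q: {p, t, s, x}. Below k: {u, r, p, h, m}.
Intersection: {p} — 1.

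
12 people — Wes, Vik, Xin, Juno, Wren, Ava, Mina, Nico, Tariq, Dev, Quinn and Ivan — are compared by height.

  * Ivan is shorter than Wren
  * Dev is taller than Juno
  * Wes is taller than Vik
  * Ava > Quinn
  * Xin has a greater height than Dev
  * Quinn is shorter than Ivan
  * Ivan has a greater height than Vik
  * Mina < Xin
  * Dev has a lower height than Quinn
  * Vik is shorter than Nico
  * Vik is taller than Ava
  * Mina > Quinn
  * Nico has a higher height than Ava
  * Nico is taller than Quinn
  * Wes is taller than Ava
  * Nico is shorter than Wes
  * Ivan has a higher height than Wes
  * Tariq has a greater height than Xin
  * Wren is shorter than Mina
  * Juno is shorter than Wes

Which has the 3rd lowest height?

Quinn

Chaining the given pairs: Juno < Dev < Quinn < Ava < Vik < Nico < Wes < Ivan < Wren < Mina < Xin < Tariq.
Counting 3 from the smallest end gives Quinn.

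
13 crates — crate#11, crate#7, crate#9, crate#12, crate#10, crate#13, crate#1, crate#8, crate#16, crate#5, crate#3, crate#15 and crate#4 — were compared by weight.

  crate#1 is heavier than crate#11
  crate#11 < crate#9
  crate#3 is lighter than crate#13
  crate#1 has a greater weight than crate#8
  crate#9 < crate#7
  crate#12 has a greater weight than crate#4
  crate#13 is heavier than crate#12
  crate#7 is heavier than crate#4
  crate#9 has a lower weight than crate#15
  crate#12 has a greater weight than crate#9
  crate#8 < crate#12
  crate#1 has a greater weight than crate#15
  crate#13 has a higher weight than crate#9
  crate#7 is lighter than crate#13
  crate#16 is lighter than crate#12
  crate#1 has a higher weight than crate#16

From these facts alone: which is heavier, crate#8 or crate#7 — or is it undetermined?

undetermined

Following every chain through crate#8: above crate#8 we get crate#1, crate#12, crate#13.
crate#7 is not reached, and no chain runs the other way from crate#7 to crate#8.
So the given relations leave the order of crate#8 and crate#7 undetermined.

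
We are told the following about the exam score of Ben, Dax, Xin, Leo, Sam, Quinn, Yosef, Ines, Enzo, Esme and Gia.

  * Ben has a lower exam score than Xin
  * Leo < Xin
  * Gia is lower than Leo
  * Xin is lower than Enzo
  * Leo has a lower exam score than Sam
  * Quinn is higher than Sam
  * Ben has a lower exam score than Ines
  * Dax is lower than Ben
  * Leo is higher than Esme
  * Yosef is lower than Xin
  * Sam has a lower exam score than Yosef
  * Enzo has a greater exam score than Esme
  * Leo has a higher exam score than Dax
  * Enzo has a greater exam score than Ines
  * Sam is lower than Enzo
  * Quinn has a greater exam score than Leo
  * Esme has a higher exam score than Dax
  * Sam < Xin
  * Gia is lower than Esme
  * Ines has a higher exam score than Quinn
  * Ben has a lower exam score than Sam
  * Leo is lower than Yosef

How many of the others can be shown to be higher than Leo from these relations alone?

6

From Leo the given relations immediately reach Sam, Yosef, Xin, Quinn.
From those, Ines, Enzo — 6 in total.
Nothing else is reachable above Leo; 6 in all.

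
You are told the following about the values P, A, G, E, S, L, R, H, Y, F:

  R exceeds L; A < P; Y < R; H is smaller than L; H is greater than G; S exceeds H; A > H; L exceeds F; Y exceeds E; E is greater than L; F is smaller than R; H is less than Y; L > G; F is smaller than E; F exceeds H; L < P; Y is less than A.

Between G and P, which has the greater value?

G < H and H < F give G < F.
Then F < L extends the chain to L.
Then L < E extends the chain to E.
With E < Y: G < H < F < L < E < Y.
With Y < A: G < H < F < L < E < Y < A.
With A < P: G < H < F < L < E < Y < A < P.
So G < P; P is the larger of the two.

P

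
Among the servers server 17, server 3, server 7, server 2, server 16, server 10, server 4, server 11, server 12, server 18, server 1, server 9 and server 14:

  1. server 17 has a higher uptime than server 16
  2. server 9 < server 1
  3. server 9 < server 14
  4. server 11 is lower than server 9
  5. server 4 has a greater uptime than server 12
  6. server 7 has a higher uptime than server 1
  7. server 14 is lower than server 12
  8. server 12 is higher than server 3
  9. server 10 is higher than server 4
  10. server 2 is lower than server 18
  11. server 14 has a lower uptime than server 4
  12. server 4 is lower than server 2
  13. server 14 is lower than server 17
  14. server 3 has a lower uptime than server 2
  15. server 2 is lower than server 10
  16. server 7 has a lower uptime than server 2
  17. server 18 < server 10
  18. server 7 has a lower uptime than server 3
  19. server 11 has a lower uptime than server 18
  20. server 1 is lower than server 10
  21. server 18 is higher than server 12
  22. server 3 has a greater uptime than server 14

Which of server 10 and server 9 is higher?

The relevant relations are server 9 < server 1; server 1 < server 7; server 7 < server 3; server 3 < server 12; server 12 < server 4; server 4 < server 2; server 2 < server 18; server 18 < server 10.
Together: server 9 < server 1 < server 7 < server 3 < server 12 < server 4 < server 2 < server 18 < server 10.
So server 9 < server 10; server 10 is the higher of the two.

server 10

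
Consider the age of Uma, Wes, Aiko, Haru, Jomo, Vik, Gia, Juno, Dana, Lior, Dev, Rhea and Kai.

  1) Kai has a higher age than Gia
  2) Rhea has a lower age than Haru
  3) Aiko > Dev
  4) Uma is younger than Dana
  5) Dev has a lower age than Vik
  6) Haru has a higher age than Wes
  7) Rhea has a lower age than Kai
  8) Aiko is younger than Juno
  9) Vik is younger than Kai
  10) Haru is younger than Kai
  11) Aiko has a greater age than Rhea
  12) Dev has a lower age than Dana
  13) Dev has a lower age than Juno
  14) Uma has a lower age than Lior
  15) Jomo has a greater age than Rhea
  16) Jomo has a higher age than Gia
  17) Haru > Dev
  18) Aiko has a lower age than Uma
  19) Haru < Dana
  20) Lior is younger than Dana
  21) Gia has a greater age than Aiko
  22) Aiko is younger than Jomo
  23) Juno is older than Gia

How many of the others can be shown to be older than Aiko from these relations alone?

From Aiko the given relations immediately reach Uma, Gia, Juno, Jomo.
From those, Lior, Kai, Dana — 7 in total.
No other element is forced above Aiko by the given relations, so the count is 7.

7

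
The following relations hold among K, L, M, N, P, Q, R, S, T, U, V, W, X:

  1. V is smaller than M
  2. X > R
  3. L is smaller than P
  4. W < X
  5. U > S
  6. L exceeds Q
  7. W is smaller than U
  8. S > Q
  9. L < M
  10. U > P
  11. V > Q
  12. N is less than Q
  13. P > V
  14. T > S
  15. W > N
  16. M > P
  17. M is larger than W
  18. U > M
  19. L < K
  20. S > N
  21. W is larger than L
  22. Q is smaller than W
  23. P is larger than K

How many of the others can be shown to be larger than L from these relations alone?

From L the given relations immediately reach K, W, P, M.
From those, X, U — 6 in total.
No other element is forced above L by the given relations, so the count is 6.

6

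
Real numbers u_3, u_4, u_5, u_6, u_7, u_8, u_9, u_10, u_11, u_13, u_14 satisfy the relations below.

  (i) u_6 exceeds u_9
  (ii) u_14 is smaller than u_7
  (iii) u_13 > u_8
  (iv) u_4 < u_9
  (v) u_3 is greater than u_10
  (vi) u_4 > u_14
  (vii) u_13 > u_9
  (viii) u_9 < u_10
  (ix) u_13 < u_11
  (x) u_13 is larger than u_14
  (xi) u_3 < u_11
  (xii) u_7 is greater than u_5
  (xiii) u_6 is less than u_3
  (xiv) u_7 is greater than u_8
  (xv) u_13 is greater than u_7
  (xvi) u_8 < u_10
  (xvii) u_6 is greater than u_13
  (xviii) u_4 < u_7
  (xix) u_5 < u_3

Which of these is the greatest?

Chaining downward from u_11: directly below it, u_13, u_3; then u_14, u_5, u_8, u_9, u_7, u_6, u_10; then u_4.
That covers every other element, and nothing is given above u_11, so u_11 is the greatest.

u_11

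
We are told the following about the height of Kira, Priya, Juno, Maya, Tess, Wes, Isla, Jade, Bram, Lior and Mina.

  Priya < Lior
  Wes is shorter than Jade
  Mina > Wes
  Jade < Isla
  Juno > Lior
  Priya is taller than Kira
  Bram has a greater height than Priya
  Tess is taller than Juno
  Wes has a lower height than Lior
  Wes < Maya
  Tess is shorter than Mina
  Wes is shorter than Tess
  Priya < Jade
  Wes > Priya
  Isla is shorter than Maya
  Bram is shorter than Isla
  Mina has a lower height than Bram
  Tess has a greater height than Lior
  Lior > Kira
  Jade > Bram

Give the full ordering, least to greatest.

The consecutive links are each given: Kira < Priya; Priya < Wes; Wes < Lior; Lior < Juno; Juno < Tess; Tess < Mina; Mina < Bram; Bram < Jade; Jade < Isla; Isla < Maya.

Kira < Priya < Wes < Lior < Juno < Tess < Mina < Bram < Jade < Isla < Maya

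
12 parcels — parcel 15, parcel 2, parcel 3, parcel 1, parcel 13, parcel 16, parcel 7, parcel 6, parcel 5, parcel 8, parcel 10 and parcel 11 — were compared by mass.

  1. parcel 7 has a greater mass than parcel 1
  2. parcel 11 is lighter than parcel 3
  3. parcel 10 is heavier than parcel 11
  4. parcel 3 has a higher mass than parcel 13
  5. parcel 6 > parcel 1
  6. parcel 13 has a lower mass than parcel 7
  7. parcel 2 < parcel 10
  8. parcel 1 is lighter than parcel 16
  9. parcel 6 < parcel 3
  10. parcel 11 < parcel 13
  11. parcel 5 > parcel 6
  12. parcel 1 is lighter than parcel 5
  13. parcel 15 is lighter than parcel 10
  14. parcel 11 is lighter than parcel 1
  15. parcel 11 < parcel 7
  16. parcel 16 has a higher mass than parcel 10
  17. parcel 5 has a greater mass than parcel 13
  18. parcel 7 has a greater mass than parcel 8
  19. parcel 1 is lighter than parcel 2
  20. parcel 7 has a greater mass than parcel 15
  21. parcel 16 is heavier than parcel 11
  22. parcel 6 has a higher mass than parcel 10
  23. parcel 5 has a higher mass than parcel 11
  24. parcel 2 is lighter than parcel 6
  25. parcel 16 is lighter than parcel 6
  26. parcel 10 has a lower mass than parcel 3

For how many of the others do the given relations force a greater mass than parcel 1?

7

The elements the relations force above parcel 1 are parcel 2, parcel 10, parcel 7, parcel 16, parcel 6, parcel 5, parcel 3 — no chain reaches any other.
That is 7.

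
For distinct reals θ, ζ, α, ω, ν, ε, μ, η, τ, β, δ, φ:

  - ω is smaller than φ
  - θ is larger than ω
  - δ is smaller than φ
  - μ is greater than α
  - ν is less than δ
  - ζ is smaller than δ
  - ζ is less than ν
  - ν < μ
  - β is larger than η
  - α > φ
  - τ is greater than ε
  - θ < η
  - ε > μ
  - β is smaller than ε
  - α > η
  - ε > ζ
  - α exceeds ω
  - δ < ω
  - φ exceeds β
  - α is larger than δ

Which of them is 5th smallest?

θ

Piecing the relations together gives one ordering: ζ < ν < δ < ω < θ < η < β < φ < α < μ < ε < τ.
The 5th smallest is θ.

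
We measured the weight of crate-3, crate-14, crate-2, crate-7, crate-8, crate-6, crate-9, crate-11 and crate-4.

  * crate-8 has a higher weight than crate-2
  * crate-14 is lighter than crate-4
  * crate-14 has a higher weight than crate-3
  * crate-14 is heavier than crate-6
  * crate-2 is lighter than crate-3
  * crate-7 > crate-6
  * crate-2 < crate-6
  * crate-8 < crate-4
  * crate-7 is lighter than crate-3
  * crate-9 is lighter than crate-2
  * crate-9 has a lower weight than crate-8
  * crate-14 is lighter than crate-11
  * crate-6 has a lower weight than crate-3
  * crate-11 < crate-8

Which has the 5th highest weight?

crate-3

The consecutive relations fix a unique order: crate-9 < crate-2 < crate-6 < crate-7 < crate-3 < crate-14 < crate-11 < crate-8 < crate-4.
Counting 5 from the largest end gives crate-3.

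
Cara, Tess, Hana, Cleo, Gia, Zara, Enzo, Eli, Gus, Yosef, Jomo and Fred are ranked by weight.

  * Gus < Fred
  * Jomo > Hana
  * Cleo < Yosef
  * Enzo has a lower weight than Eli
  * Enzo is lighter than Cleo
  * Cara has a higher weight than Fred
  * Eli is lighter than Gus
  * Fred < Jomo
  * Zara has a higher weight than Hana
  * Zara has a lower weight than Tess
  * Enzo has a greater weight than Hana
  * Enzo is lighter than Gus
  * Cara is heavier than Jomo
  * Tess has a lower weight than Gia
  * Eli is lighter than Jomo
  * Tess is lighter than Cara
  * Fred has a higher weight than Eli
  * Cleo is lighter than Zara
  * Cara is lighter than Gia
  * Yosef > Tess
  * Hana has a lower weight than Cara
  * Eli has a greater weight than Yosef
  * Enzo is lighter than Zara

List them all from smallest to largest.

Nothing is placed below Hana, so it is least; from there Hana < Enzo; Enzo < Cleo; Cleo < Zara; Zara < Tess; Tess < Yosef; Yosef < Eli; Eli < Gus; Gus < Fred; Fred < Jomo; Jomo < Cara; Cara < Gia, each given directly.

Hana < Enzo < Cleo < Zara < Tess < Yosef < Eli < Gus < Fred < Jomo < Cara < Gia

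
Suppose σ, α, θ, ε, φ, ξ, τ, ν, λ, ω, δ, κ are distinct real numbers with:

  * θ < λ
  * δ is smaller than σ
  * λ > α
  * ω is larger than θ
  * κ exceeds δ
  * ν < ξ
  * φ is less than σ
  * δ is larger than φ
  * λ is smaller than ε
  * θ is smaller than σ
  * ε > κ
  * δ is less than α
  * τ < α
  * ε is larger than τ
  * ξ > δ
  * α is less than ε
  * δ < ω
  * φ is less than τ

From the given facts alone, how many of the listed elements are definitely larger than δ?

7

Directly above δ: σ, α, κ, ω, ξ.
One step further: λ, ε (7 so far).
Nothing else is reachable above δ; 7 in all.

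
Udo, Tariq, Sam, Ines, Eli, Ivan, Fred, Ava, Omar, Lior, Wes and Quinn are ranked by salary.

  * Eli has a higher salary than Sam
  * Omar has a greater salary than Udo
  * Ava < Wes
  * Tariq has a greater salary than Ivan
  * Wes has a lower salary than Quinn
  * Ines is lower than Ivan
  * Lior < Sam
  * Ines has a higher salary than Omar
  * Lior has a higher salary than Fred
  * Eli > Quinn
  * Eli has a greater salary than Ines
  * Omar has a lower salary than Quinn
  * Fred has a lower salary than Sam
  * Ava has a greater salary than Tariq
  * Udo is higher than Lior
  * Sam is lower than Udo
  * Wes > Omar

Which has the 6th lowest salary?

Chaining the given pairs: Fred < Lior < Sam < Udo < Omar < Ines < Ivan < Tariq < Ava < Wes < Quinn < Eli.
The 6th smallest is Ines.

Ines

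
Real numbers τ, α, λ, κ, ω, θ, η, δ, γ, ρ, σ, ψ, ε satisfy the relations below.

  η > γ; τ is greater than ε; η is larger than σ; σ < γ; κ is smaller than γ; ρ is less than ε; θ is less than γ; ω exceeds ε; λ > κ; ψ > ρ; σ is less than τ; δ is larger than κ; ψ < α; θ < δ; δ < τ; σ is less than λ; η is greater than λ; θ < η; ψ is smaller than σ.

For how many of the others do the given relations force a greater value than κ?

From κ the given relations immediately reach δ, λ, γ.
From those, η, τ — 5 in total.
Nothing else is reachable above κ; 5 in all.

5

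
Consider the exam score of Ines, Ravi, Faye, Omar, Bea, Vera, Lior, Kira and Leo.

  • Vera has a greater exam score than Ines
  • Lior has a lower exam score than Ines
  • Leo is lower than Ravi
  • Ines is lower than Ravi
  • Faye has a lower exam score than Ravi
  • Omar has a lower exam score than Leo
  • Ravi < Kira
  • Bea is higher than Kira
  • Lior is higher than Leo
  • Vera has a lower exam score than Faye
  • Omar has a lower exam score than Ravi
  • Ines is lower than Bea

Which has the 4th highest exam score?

Piecing the relations together gives one ordering: Omar < Leo < Lior < Ines < Vera < Faye < Ravi < Kira < Bea.
The 4th largest is Faye.

Faye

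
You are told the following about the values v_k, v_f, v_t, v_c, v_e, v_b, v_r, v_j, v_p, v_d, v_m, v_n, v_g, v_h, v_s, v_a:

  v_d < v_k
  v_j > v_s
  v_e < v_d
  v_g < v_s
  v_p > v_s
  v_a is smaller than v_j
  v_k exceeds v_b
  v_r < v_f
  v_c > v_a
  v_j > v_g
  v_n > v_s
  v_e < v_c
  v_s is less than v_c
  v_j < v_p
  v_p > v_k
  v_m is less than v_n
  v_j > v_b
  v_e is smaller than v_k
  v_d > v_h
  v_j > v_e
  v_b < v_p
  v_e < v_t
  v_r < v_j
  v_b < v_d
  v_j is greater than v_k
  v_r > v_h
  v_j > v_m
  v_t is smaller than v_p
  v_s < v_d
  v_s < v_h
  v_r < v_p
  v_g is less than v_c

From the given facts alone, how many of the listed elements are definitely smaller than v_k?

6

From v_k the given relations immediately reach v_b, v_e, v_d.
From those, v_s, v_h — 5 in total.
From those, v_g — 6 in total.
Nothing else is reachable below v_k; 6 in all.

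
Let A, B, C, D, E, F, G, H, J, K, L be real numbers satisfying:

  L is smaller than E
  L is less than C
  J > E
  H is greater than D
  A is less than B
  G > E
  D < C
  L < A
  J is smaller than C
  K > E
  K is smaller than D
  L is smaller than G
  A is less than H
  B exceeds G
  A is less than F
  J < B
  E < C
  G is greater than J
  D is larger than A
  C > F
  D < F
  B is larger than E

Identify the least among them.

L

Chaining upward from L: directly above it, E, G, A, C; then J, K, D, F, B, H.
That covers every other element, and nothing is given below L, so L is the least.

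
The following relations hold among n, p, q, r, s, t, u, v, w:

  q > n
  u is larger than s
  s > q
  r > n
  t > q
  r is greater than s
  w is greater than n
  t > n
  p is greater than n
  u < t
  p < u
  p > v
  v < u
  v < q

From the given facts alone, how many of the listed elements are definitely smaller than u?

5

Directly below u: v, p, s.
One step further: n, q (5 so far).
Nothing else is reachable below u; 5 in all.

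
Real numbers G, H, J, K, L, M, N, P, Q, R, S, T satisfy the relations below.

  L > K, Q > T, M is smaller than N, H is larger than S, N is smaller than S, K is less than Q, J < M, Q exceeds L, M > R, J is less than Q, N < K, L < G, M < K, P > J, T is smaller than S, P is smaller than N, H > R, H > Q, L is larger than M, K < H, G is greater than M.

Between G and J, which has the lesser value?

J

The relevant relations are J < P; P < N; N < K; K < L; L < G.
Together: J < P < N < K < L < G.
So J < G; J is the smaller of the two.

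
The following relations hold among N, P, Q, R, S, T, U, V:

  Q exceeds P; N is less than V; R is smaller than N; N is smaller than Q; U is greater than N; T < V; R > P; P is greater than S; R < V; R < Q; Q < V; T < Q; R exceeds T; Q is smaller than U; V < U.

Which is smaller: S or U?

S

Link the given pairs in sequence: S < P; P < R; R < N; N < Q; Q < V; V < U.
Chaining these gives S < P < R < N < Q < V < U.
So S < U; S is the smaller of the two.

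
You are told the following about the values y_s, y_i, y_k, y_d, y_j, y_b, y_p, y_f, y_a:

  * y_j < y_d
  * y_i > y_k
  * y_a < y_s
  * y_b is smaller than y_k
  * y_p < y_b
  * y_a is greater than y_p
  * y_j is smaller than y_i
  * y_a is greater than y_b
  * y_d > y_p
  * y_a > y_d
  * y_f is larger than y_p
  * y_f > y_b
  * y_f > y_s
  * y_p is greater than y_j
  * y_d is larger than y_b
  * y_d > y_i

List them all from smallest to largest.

y_j < y_p < y_b < y_k < y_i < y_d < y_a < y_s < y_f

The consecutive links are each given: y_j < y_p; y_p < y_b; y_b < y_k; y_k < y_i; y_i < y_d; y_d < y_a; y_a < y_s; y_s < y_f.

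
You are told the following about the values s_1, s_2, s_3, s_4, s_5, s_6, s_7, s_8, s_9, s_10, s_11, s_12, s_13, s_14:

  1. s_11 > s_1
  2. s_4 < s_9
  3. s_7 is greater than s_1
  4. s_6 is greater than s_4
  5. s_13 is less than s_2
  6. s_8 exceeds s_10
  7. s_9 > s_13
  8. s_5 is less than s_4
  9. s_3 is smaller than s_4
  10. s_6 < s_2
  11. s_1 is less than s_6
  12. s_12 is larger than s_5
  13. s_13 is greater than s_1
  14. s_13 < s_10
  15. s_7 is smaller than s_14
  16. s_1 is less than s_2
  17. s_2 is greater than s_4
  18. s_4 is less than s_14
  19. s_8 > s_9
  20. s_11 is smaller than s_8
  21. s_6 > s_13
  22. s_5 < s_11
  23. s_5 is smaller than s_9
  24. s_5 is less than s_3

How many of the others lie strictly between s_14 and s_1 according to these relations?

1

The relations place s_1 below s_14. An element lies strictly between them when it is forced above s_1 and also forced below s_14.
Above s_1: {s_13, s_7, s_11, s_6, s_10, s_2, s_9, s_8}. Below s_14: {s_5, s_7, s_3, s_4}.
Intersection: {s_7} — 1.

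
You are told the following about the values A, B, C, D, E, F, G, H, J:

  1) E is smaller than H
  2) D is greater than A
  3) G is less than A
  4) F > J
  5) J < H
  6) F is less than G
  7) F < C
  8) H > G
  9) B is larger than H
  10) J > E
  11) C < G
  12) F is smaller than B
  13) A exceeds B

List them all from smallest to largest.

Nothing is placed below E, so it is least; from there E < J; J < F; F < C; C < G; G < H; H < B; B < A; A < D, each given directly.

E < J < F < C < G < H < B < A < D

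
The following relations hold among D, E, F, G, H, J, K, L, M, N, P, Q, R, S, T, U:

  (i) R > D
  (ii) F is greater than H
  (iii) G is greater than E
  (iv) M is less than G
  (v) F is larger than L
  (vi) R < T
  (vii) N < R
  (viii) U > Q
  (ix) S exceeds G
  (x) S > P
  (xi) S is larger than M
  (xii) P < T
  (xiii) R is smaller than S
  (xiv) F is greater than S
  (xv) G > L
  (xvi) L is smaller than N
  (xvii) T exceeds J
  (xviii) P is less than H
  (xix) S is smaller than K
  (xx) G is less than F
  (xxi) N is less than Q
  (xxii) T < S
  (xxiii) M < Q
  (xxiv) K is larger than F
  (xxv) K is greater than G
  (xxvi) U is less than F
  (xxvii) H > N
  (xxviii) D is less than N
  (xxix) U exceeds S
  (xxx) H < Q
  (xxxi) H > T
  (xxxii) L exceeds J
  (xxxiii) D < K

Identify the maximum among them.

Chaining downward from K: directly below it, D, G, S, F; then E, P, L, M, R, T, H, U; then J, N, Q.
That covers every other element, and nothing is given above K, so K is the maximum.

K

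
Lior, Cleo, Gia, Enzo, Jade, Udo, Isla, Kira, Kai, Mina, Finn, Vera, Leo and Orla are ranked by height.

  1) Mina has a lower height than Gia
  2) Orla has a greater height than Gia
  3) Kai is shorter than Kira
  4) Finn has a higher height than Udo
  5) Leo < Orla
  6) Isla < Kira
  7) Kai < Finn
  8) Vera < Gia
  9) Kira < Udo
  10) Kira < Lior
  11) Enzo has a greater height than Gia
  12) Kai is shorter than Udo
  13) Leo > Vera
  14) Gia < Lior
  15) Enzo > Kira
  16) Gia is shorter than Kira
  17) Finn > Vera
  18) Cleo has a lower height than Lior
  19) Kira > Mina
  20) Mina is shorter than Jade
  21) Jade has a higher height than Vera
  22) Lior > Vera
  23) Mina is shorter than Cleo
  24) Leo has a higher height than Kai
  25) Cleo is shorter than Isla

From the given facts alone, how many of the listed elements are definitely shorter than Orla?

5

From Orla the given relations immediately reach Gia, Leo.
From those, Kai, Vera, Mina — 5 in total.
Nothing else is reachable below Orla; 5 in all.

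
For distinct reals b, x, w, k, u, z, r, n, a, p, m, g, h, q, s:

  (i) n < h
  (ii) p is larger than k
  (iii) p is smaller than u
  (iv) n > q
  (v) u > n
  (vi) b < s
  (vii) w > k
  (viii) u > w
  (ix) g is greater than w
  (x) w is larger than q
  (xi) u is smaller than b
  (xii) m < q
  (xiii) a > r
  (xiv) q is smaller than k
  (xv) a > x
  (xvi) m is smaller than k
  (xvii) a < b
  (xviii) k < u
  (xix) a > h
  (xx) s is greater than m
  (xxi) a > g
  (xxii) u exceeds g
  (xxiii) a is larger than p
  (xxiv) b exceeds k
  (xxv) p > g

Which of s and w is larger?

The relevant relations are w < g; g < p; p < u; u < b; b < s.
Chaining these gives w < g < p < u < b < s.
So w < s; s is the larger of the two.

s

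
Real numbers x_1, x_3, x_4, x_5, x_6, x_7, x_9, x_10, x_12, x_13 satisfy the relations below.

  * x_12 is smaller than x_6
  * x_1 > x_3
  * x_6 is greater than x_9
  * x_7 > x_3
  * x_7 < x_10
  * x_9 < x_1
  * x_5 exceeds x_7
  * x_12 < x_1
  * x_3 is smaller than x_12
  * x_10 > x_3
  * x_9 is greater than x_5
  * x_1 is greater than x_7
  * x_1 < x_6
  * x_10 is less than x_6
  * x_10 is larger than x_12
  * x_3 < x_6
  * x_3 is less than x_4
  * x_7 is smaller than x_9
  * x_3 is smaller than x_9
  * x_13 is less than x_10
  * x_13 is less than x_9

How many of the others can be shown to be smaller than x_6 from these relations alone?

Directly below x_6: x_3, x_12, x_10, x_9, x_1.
One step further: x_7, x_13, x_5 (8 so far).
No other element is forced below x_6 by the given relations, so the count is 8.

8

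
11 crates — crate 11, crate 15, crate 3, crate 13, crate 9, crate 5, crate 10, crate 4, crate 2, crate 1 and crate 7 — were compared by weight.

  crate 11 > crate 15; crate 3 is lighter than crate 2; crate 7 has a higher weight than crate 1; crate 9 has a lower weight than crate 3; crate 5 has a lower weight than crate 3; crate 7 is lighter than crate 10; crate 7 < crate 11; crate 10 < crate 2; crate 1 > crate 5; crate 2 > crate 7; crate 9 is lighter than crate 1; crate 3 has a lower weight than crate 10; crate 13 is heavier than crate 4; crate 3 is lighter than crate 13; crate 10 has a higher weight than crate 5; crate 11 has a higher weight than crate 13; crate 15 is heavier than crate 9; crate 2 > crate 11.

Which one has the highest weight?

crate 2

crate 9 is not greatest since crate 9 < crate 15; crate 15 is not greatest since crate 15 < crate 11; crate 5 is not greatest since crate 5 < crate 3; crate 3 is not greatest since crate 3 < crate 2; crate 4 is not greatest since crate 4 < crate 13; crate 13 is not greatest since crate 13 < crate 11; crate 1 is not greatest since crate 1 < crate 7; crate 7 is not greatest since crate 7 < crate 2; crate 11 is not greatest since crate 11 < crate 2; crate 10 is not greatest since crate 10 < crate 2.
Only crate 2 has nothing above it, so crate 2 is the highest weight.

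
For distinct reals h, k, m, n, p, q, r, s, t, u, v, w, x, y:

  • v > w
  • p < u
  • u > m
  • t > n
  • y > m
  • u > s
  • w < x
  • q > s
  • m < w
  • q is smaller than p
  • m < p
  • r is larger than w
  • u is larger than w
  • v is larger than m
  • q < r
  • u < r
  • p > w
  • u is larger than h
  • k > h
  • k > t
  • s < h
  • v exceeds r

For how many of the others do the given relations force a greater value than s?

From s the given relations immediately reach h, q, u.
From those, p, k, r — 6 in total.
From those, v — 7 in total.
No other element is forced above s by the given relations, so the count is 7.

7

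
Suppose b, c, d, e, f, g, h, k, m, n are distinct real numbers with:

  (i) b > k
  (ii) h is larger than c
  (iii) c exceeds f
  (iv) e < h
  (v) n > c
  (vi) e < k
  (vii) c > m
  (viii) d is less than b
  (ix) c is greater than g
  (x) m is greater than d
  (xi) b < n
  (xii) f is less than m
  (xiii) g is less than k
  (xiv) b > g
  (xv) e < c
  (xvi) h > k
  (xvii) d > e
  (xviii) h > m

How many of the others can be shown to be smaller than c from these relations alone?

5

Directly below c: g, f, e, m.
One step further: d (5 so far).
Nothing else is reachable below c; 5 in all.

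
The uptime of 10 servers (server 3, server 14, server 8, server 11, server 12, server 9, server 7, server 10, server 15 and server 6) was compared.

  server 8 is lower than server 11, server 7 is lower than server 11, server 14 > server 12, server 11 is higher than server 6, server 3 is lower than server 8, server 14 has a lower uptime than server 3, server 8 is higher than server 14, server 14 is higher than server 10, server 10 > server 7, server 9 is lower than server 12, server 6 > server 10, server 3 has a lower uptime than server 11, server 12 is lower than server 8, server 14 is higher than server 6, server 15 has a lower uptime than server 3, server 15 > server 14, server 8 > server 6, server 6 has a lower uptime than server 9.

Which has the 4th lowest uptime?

server 9

Piecing the relations together gives one ordering: server 7 < server 10 < server 6 < server 9 < server 12 < server 14 < server 15 < server 3 < server 8 < server 11.
Counting 4 from the smallest end gives server 9.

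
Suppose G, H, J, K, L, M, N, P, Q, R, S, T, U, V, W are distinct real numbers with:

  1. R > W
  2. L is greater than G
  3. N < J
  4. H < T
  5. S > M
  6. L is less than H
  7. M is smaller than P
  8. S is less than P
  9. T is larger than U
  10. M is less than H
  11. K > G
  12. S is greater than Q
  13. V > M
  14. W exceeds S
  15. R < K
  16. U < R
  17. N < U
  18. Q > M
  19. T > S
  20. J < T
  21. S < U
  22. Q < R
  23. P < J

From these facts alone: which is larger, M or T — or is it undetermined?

Chaining the given relations: M < Q < S < P < J < T.
So T is larger.

T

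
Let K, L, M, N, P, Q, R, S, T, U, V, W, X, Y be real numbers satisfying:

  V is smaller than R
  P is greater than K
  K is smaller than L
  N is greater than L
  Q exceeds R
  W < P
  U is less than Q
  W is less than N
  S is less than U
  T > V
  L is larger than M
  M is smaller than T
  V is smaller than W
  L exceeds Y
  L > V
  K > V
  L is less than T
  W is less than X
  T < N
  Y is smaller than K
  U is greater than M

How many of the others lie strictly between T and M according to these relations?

The relations place M below T. An element lies strictly between them when it is forced above M and also forced below T.
Above M: {L, N, U, Q}. Below T: {V, Y, K, L}.
Intersection: {L} — 1.

1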